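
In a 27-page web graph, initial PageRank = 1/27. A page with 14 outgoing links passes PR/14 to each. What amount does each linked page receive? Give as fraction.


Initial PR = 1/27 = 1/27
Outlinks = 14
Contribution per link = PR / outlinks
= 1/27 / 14
= 1/378

1/378


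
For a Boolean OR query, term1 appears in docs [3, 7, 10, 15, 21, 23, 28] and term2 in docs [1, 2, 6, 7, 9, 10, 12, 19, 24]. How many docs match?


Boolean OR: find union of posting lists
term1 docs: [3, 7, 10, 15, 21, 23, 28]
term2 docs: [1, 2, 6, 7, 9, 10, 12, 19, 24]
Union: [1, 2, 3, 6, 7, 9, 10, 12, 15, 19, 21, 23, 24, 28]
|union| = 14

14


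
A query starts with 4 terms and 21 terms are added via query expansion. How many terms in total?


Original terms: 4
Expansion terms: 21
Total = 4 + 21 = 25

25


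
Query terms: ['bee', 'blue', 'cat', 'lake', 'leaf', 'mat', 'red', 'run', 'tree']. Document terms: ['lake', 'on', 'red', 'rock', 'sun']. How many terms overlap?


Query terms: ['bee', 'blue', 'cat', 'lake', 'leaf', 'mat', 'red', 'run', 'tree']
Document terms: ['lake', 'on', 'red', 'rock', 'sun']
Common terms: ['lake', 'red']
Overlap count = 2

2


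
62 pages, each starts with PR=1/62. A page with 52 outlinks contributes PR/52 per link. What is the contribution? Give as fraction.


Initial PR = 1/62 = 1/62
Outlinks = 52
Contribution per link = PR / outlinks
= 1/62 / 52
= 1/3224

1/3224


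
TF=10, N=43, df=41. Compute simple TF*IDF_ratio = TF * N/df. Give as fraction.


TF * (N/df)
= 10 * (43/41)
= 10 * 43/41
= 430/41

430/41


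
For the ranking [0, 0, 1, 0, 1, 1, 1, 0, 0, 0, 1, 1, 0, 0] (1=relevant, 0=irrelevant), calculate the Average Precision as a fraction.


Computing P@k for each relevant position:
Position 1: not relevant
Position 2: not relevant
Position 3: relevant, P@3 = 1/3 = 1/3
Position 4: not relevant
Position 5: relevant, P@5 = 2/5 = 2/5
Position 6: relevant, P@6 = 3/6 = 1/2
Position 7: relevant, P@7 = 4/7 = 4/7
Position 8: not relevant
Position 9: not relevant
Position 10: not relevant
Position 11: relevant, P@11 = 5/11 = 5/11
Position 12: relevant, P@12 = 6/12 = 1/2
Position 13: not relevant
Position 14: not relevant
Sum of P@k = 1/3 + 2/5 + 1/2 + 4/7 + 5/11 + 1/2 = 3187/1155
AP = 3187/1155 / 6 = 3187/6930

3187/6930


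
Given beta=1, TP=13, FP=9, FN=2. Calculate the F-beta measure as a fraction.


P = TP/(TP+FP) = 13/22 = 13/22
R = TP/(TP+FN) = 13/15 = 13/15
beta^2 = 1^2 = 1
(1 + beta^2) = 2
Numerator = (1+beta^2)*P*R = 169/165
Denominator = beta^2*P + R = 13/22 + 13/15 = 481/330
F_beta = 26/37

26/37


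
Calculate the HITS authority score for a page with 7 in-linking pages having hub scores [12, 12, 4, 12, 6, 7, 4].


Authority = sum of hub scores of in-linkers
In-link 1: hub score = 12
In-link 2: hub score = 12
In-link 3: hub score = 4
In-link 4: hub score = 12
In-link 5: hub score = 6
In-link 6: hub score = 7
In-link 7: hub score = 4
Authority = 12 + 12 + 4 + 12 + 6 + 7 + 4 = 57

57


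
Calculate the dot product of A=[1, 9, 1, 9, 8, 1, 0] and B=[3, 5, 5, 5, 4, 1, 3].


Dot product = sum of element-wise products
A[0]*B[0] = 1*3 = 3
A[1]*B[1] = 9*5 = 45
A[2]*B[2] = 1*5 = 5
A[3]*B[3] = 9*5 = 45
A[4]*B[4] = 8*4 = 32
A[5]*B[5] = 1*1 = 1
A[6]*B[6] = 0*3 = 0
Sum = 3 + 45 + 5 + 45 + 32 + 1 + 0 = 131

131


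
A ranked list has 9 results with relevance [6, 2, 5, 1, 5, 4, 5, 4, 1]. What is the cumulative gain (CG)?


Cumulative Gain = sum of relevance scores
Position 1: rel=6, running sum=6
Position 2: rel=2, running sum=8
Position 3: rel=5, running sum=13
Position 4: rel=1, running sum=14
Position 5: rel=5, running sum=19
Position 6: rel=4, running sum=23
Position 7: rel=5, running sum=28
Position 8: rel=4, running sum=32
Position 9: rel=1, running sum=33
CG = 33

33


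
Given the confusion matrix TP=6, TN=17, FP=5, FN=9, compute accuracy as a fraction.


Accuracy = (TP + TN) / (TP + TN + FP + FN)
TP + TN = 6 + 17 = 23
Total = 6 + 17 + 5 + 9 = 37
Accuracy = 23 / 37 = 23/37

23/37


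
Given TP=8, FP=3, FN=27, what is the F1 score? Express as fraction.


F1 = 2 * P * R / (P + R)
P = TP/(TP+FP) = 8/11 = 8/11
R = TP/(TP+FN) = 8/35 = 8/35
2 * P * R = 2 * 8/11 * 8/35 = 128/385
P + R = 8/11 + 8/35 = 368/385
F1 = 128/385 / 368/385 = 8/23

8/23


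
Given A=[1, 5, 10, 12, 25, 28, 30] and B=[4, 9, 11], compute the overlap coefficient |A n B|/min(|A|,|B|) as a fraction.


A intersect B = []
|A intersect B| = 0
min(|A|, |B|) = min(7, 3) = 3
Overlap = 0 / 3 = 0

0


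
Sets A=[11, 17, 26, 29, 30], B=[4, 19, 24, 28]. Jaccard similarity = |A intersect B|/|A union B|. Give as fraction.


A intersect B = []
|A intersect B| = 0
A union B = [4, 11, 17, 19, 24, 26, 28, 29, 30]
|A union B| = 9
Jaccard = 0/9 = 0

0


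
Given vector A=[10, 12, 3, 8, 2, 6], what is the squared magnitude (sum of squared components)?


|A|^2 = sum of squared components
A[0]^2 = 10^2 = 100
A[1]^2 = 12^2 = 144
A[2]^2 = 3^2 = 9
A[3]^2 = 8^2 = 64
A[4]^2 = 2^2 = 4
A[5]^2 = 6^2 = 36
Sum = 100 + 144 + 9 + 64 + 4 + 36 = 357

357


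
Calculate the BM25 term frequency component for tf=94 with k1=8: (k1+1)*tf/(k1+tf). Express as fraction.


BM25 TF component = (k1+1)*tf / (k1+tf)
k1 = 8, tf = 94
Numerator = (8+1)*94 = 846
Denominator = 8 + 94 = 102
= 846/102 = 141/17

141/17


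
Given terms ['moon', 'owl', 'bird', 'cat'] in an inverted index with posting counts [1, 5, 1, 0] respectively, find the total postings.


Summing posting list sizes:
'moon': 1 postings
'owl': 5 postings
'bird': 1 postings
'cat': 0 postings
Total = 1 + 5 + 1 + 0 = 7

7


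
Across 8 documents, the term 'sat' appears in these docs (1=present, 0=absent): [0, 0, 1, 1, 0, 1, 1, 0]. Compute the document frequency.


Checking each document for 'sat':
Doc 1: absent
Doc 2: absent
Doc 3: present
Doc 4: present
Doc 5: absent
Doc 6: present
Doc 7: present
Doc 8: absent
df = sum of presences = 0 + 0 + 1 + 1 + 0 + 1 + 1 + 0 = 4

4


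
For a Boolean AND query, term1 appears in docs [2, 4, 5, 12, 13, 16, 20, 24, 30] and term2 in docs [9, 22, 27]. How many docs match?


Boolean AND: find intersection of posting lists
term1 docs: [2, 4, 5, 12, 13, 16, 20, 24, 30]
term2 docs: [9, 22, 27]
Intersection: []
|intersection| = 0

0


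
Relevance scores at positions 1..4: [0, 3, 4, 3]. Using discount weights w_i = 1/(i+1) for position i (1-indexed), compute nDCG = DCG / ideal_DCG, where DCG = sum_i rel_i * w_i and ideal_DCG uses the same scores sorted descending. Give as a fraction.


Position discount weights w_i = 1/(i+1) for i=1..4:
Weights = [1/2, 1/3, 1/4, 1/5]
Actual relevance: [0, 3, 4, 3]
DCG = 0/2 + 3/3 + 4/4 + 3/5 = 13/5
Ideal relevance (sorted desc): [4, 3, 3, 0]
Ideal DCG = 4/2 + 3/3 + 3/4 + 0/5 = 15/4
nDCG = DCG / ideal_DCG = 13/5 / 15/4 = 52/75

52/75


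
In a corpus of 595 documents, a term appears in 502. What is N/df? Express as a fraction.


IDF ratio = N / df
= 595 / 502
= 595/502

595/502


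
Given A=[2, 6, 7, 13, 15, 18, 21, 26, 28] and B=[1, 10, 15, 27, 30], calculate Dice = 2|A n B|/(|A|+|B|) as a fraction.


A intersect B = [15]
|A intersect B| = 1
|A| = 9, |B| = 5
Dice = 2*1 / (9+5)
= 2 / 14 = 1/7

1/7


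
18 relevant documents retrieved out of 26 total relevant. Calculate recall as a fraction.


Recall = retrieved_relevant / total_relevant
= 18 / 26
= 18 / (18 + 8)
= 9/13

9/13


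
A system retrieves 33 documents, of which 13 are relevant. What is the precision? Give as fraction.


Precision = relevant_retrieved / total_retrieved
= 13 / 33
= 13 / (13 + 20)
= 13/33

13/33


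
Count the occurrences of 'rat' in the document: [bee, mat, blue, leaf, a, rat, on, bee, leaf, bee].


Document has 10 words
Scanning for 'rat':
Found at positions: [5]
Count = 1

1


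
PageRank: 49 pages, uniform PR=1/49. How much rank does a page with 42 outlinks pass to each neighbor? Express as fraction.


Initial PR = 1/49 = 1/49
Outlinks = 42
Contribution per link = PR / outlinks
= 1/49 / 42
= 1/2058

1/2058


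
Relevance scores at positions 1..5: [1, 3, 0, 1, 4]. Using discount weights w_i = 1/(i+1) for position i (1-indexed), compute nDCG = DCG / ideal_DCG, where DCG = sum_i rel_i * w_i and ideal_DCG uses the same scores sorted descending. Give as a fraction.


Position discount weights w_i = 1/(i+1) for i=1..5:
Weights = [1/2, 1/3, 1/4, 1/5, 1/6]
Actual relevance: [1, 3, 0, 1, 4]
DCG = 1/2 + 3/3 + 0/4 + 1/5 + 4/6 = 71/30
Ideal relevance (sorted desc): [4, 3, 1, 1, 0]
Ideal DCG = 4/2 + 3/3 + 1/4 + 1/5 + 0/6 = 69/20
nDCG = DCG / ideal_DCG = 71/30 / 69/20 = 142/207

142/207


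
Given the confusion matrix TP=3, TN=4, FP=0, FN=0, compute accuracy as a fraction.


Accuracy = (TP + TN) / (TP + TN + FP + FN)
TP + TN = 3 + 4 = 7
Total = 3 + 4 + 0 + 0 = 7
Accuracy = 7 / 7 = 1

1


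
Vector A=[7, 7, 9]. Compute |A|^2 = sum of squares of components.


|A|^2 = sum of squared components
A[0]^2 = 7^2 = 49
A[1]^2 = 7^2 = 49
A[2]^2 = 9^2 = 81
Sum = 49 + 49 + 81 = 179

179


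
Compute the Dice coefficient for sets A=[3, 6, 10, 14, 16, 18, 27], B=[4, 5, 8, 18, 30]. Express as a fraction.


A intersect B = [18]
|A intersect B| = 1
|A| = 7, |B| = 5
Dice = 2*1 / (7+5)
= 2 / 12 = 1/6

1/6


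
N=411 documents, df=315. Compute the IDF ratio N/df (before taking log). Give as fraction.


IDF ratio = N / df
= 411 / 315
= 137/105

137/105


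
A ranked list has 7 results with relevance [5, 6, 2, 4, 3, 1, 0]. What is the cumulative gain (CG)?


Cumulative Gain = sum of relevance scores
Position 1: rel=5, running sum=5
Position 2: rel=6, running sum=11
Position 3: rel=2, running sum=13
Position 4: rel=4, running sum=17
Position 5: rel=3, running sum=20
Position 6: rel=1, running sum=21
Position 7: rel=0, running sum=21
CG = 21

21


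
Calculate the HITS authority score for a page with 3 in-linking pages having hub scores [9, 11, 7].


Authority = sum of hub scores of in-linkers
In-link 1: hub score = 9
In-link 2: hub score = 11
In-link 3: hub score = 7
Authority = 9 + 11 + 7 = 27

27


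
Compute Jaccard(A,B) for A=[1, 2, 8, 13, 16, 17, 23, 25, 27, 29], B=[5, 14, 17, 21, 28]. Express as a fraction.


A intersect B = [17]
|A intersect B| = 1
A union B = [1, 2, 5, 8, 13, 14, 16, 17, 21, 23, 25, 27, 28, 29]
|A union B| = 14
Jaccard = 1/14 = 1/14

1/14


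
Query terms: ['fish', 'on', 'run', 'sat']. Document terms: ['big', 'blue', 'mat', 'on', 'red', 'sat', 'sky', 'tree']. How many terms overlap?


Query terms: ['fish', 'on', 'run', 'sat']
Document terms: ['big', 'blue', 'mat', 'on', 'red', 'sat', 'sky', 'tree']
Common terms: ['on', 'sat']
Overlap count = 2

2


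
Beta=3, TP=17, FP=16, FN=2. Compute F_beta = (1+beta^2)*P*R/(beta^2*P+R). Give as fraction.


P = TP/(TP+FP) = 17/33 = 17/33
R = TP/(TP+FN) = 17/19 = 17/19
beta^2 = 3^2 = 9
(1 + beta^2) = 10
Numerator = (1+beta^2)*P*R = 2890/627
Denominator = beta^2*P + R = 51/11 + 17/19 = 1156/209
F_beta = 5/6

5/6


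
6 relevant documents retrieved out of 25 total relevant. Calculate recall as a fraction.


Recall = retrieved_relevant / total_relevant
= 6 / 25
= 6 / (6 + 19)
= 6/25

6/25


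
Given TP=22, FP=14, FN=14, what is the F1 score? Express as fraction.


F1 = 2 * P * R / (P + R)
P = TP/(TP+FP) = 22/36 = 11/18
R = TP/(TP+FN) = 22/36 = 11/18
2 * P * R = 2 * 11/18 * 11/18 = 121/162
P + R = 11/18 + 11/18 = 11/9
F1 = 121/162 / 11/9 = 11/18

11/18


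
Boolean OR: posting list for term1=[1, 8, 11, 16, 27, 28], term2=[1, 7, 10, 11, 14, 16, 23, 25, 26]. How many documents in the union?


Boolean OR: find union of posting lists
term1 docs: [1, 8, 11, 16, 27, 28]
term2 docs: [1, 7, 10, 11, 14, 16, 23, 25, 26]
Union: [1, 7, 8, 10, 11, 14, 16, 23, 25, 26, 27, 28]
|union| = 12

12


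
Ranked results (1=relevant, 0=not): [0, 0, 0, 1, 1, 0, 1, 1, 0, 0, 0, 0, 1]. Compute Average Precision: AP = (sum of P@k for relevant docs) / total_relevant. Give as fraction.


Computing P@k for each relevant position:
Position 1: not relevant
Position 2: not relevant
Position 3: not relevant
Position 4: relevant, P@4 = 1/4 = 1/4
Position 5: relevant, P@5 = 2/5 = 2/5
Position 6: not relevant
Position 7: relevant, P@7 = 3/7 = 3/7
Position 8: relevant, P@8 = 4/8 = 1/2
Position 9: not relevant
Position 10: not relevant
Position 11: not relevant
Position 12: not relevant
Position 13: relevant, P@13 = 5/13 = 5/13
Sum of P@k = 1/4 + 2/5 + 3/7 + 1/2 + 5/13 = 3573/1820
AP = 3573/1820 / 5 = 3573/9100

3573/9100


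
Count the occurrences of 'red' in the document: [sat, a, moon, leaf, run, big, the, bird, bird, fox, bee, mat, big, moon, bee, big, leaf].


Document has 17 words
Scanning for 'red':
Term not found in document
Count = 0

0


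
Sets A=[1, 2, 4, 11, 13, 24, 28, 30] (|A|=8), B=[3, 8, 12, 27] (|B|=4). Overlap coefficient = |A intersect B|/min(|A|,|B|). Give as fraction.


A intersect B = []
|A intersect B| = 0
min(|A|, |B|) = min(8, 4) = 4
Overlap = 0 / 4 = 0

0


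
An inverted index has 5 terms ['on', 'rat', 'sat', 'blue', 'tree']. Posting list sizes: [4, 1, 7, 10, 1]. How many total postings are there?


Summing posting list sizes:
'on': 4 postings
'rat': 1 postings
'sat': 7 postings
'blue': 10 postings
'tree': 1 postings
Total = 4 + 1 + 7 + 10 + 1 = 23

23


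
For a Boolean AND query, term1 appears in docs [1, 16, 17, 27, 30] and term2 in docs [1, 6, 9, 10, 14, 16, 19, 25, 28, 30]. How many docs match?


Boolean AND: find intersection of posting lists
term1 docs: [1, 16, 17, 27, 30]
term2 docs: [1, 6, 9, 10, 14, 16, 19, 25, 28, 30]
Intersection: [1, 16, 30]
|intersection| = 3

3


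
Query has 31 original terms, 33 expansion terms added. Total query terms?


Original terms: 31
Expansion terms: 33
Total = 31 + 33 = 64

64


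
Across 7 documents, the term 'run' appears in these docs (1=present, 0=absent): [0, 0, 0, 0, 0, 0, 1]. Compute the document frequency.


Checking each document for 'run':
Doc 1: absent
Doc 2: absent
Doc 3: absent
Doc 4: absent
Doc 5: absent
Doc 6: absent
Doc 7: present
df = sum of presences = 0 + 0 + 0 + 0 + 0 + 0 + 1 = 1

1


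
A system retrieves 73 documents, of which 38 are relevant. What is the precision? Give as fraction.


Precision = relevant_retrieved / total_retrieved
= 38 / 73
= 38 / (38 + 35)
= 38/73

38/73


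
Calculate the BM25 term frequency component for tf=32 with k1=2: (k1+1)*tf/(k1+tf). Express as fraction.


BM25 TF component = (k1+1)*tf / (k1+tf)
k1 = 2, tf = 32
Numerator = (2+1)*32 = 96
Denominator = 2 + 32 = 34
= 96/34 = 48/17

48/17


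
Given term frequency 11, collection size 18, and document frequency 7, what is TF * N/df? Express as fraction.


TF * (N/df)
= 11 * (18/7)
= 11 * 18/7
= 198/7

198/7


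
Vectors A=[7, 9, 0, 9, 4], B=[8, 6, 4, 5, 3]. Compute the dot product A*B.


Dot product = sum of element-wise products
A[0]*B[0] = 7*8 = 56
A[1]*B[1] = 9*6 = 54
A[2]*B[2] = 0*4 = 0
A[3]*B[3] = 9*5 = 45
A[4]*B[4] = 4*3 = 12
Sum = 56 + 54 + 0 + 45 + 12 = 167

167


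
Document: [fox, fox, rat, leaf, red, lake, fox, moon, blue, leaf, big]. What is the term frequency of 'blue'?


Document has 11 words
Scanning for 'blue':
Found at positions: [8]
Count = 1

1


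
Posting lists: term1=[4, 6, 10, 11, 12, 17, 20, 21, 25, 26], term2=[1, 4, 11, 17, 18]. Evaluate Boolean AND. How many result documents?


Boolean AND: find intersection of posting lists
term1 docs: [4, 6, 10, 11, 12, 17, 20, 21, 25, 26]
term2 docs: [1, 4, 11, 17, 18]
Intersection: [4, 11, 17]
|intersection| = 3

3


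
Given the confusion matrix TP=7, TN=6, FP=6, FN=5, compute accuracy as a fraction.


Accuracy = (TP + TN) / (TP + TN + FP + FN)
TP + TN = 7 + 6 = 13
Total = 7 + 6 + 6 + 5 = 24
Accuracy = 13 / 24 = 13/24

13/24


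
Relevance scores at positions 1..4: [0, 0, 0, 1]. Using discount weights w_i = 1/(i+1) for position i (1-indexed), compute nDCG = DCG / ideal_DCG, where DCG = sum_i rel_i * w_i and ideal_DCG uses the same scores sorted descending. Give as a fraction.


Position discount weights w_i = 1/(i+1) for i=1..4:
Weights = [1/2, 1/3, 1/4, 1/5]
Actual relevance: [0, 0, 0, 1]
DCG = 0/2 + 0/3 + 0/4 + 1/5 = 1/5
Ideal relevance (sorted desc): [1, 0, 0, 0]
Ideal DCG = 1/2 + 0/3 + 0/4 + 0/5 = 1/2
nDCG = DCG / ideal_DCG = 1/5 / 1/2 = 2/5

2/5


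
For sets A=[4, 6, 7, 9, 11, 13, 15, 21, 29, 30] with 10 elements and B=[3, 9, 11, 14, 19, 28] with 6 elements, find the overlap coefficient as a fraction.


A intersect B = [9, 11]
|A intersect B| = 2
min(|A|, |B|) = min(10, 6) = 6
Overlap = 2 / 6 = 1/3

1/3


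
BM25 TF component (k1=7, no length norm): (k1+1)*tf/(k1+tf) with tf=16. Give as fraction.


BM25 TF component = (k1+1)*tf / (k1+tf)
k1 = 7, tf = 16
Numerator = (7+1)*16 = 128
Denominator = 7 + 16 = 23
= 128/23 = 128/23

128/23


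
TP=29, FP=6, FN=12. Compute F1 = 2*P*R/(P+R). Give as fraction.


F1 = 2 * P * R / (P + R)
P = TP/(TP+FP) = 29/35 = 29/35
R = TP/(TP+FN) = 29/41 = 29/41
2 * P * R = 2 * 29/35 * 29/41 = 1682/1435
P + R = 29/35 + 29/41 = 2204/1435
F1 = 1682/1435 / 2204/1435 = 29/38

29/38


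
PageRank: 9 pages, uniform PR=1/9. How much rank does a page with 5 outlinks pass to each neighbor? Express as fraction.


Initial PR = 1/9 = 1/9
Outlinks = 5
Contribution per link = PR / outlinks
= 1/9 / 5
= 1/45

1/45


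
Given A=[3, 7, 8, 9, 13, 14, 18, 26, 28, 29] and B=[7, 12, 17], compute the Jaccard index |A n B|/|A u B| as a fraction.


A intersect B = [7]
|A intersect B| = 1
A union B = [3, 7, 8, 9, 12, 13, 14, 17, 18, 26, 28, 29]
|A union B| = 12
Jaccard = 1/12 = 1/12

1/12


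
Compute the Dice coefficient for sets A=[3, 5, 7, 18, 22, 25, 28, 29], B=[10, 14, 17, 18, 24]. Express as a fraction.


A intersect B = [18]
|A intersect B| = 1
|A| = 8, |B| = 5
Dice = 2*1 / (8+5)
= 2 / 13 = 2/13

2/13


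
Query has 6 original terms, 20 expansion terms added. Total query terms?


Original terms: 6
Expansion terms: 20
Total = 6 + 20 = 26

26


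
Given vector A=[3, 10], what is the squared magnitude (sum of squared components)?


|A|^2 = sum of squared components
A[0]^2 = 3^2 = 9
A[1]^2 = 10^2 = 100
Sum = 9 + 100 = 109

109


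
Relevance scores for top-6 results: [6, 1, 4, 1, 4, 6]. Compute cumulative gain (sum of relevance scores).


Cumulative Gain = sum of relevance scores
Position 1: rel=6, running sum=6
Position 2: rel=1, running sum=7
Position 3: rel=4, running sum=11
Position 4: rel=1, running sum=12
Position 5: rel=4, running sum=16
Position 6: rel=6, running sum=22
CG = 22

22


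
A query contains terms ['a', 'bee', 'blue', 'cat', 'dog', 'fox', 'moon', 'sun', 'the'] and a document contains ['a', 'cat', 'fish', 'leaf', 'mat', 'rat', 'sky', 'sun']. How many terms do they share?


Query terms: ['a', 'bee', 'blue', 'cat', 'dog', 'fox', 'moon', 'sun', 'the']
Document terms: ['a', 'cat', 'fish', 'leaf', 'mat', 'rat', 'sky', 'sun']
Common terms: ['a', 'cat', 'sun']
Overlap count = 3

3


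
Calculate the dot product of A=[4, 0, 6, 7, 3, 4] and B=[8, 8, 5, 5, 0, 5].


Dot product = sum of element-wise products
A[0]*B[0] = 4*8 = 32
A[1]*B[1] = 0*8 = 0
A[2]*B[2] = 6*5 = 30
A[3]*B[3] = 7*5 = 35
A[4]*B[4] = 3*0 = 0
A[5]*B[5] = 4*5 = 20
Sum = 32 + 0 + 30 + 35 + 0 + 20 = 117

117


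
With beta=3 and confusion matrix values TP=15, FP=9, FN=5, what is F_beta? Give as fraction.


P = TP/(TP+FP) = 15/24 = 5/8
R = TP/(TP+FN) = 15/20 = 3/4
beta^2 = 3^2 = 9
(1 + beta^2) = 10
Numerator = (1+beta^2)*P*R = 75/16
Denominator = beta^2*P + R = 45/8 + 3/4 = 51/8
F_beta = 25/34

25/34


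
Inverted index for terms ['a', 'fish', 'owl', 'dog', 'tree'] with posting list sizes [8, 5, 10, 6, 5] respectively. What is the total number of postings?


Summing posting list sizes:
'a': 8 postings
'fish': 5 postings
'owl': 10 postings
'dog': 6 postings
'tree': 5 postings
Total = 8 + 5 + 10 + 6 + 5 = 34

34


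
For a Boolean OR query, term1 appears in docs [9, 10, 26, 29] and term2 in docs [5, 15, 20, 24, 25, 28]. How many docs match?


Boolean OR: find union of posting lists
term1 docs: [9, 10, 26, 29]
term2 docs: [5, 15, 20, 24, 25, 28]
Union: [5, 9, 10, 15, 20, 24, 25, 26, 28, 29]
|union| = 10

10


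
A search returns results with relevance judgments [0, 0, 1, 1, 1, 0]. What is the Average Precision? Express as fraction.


Computing P@k for each relevant position:
Position 1: not relevant
Position 2: not relevant
Position 3: relevant, P@3 = 1/3 = 1/3
Position 4: relevant, P@4 = 2/4 = 1/2
Position 5: relevant, P@5 = 3/5 = 3/5
Position 6: not relevant
Sum of P@k = 1/3 + 1/2 + 3/5 = 43/30
AP = 43/30 / 3 = 43/90

43/90


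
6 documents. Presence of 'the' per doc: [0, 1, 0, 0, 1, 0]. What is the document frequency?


Checking each document for 'the':
Doc 1: absent
Doc 2: present
Doc 3: absent
Doc 4: absent
Doc 5: present
Doc 6: absent
df = sum of presences = 0 + 1 + 0 + 0 + 1 + 0 = 2

2


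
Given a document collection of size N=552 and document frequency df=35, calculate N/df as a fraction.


IDF ratio = N / df
= 552 / 35
= 552/35

552/35


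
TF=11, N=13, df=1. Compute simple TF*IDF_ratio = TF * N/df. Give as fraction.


TF * (N/df)
= 11 * (13/1)
= 11 * 13
= 143

143


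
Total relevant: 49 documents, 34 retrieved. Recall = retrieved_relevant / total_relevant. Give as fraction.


Recall = retrieved_relevant / total_relevant
= 34 / 49
= 34 / (34 + 15)
= 34/49

34/49


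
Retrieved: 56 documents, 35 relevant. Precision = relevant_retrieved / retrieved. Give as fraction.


Precision = relevant_retrieved / total_retrieved
= 35 / 56
= 35 / (35 + 21)
= 5/8

5/8


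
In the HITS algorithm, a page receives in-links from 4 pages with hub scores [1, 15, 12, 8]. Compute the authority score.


Authority = sum of hub scores of in-linkers
In-link 1: hub score = 1
In-link 2: hub score = 15
In-link 3: hub score = 12
In-link 4: hub score = 8
Authority = 1 + 15 + 12 + 8 = 36

36


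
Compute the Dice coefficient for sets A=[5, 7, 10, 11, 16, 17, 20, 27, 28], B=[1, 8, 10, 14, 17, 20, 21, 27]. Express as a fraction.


A intersect B = [10, 17, 20, 27]
|A intersect B| = 4
|A| = 9, |B| = 8
Dice = 2*4 / (9+8)
= 8 / 17 = 8/17

8/17


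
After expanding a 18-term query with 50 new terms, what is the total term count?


Original terms: 18
Expansion terms: 50
Total = 18 + 50 = 68

68


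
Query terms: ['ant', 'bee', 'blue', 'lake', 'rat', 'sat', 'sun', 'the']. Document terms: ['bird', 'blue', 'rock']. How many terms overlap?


Query terms: ['ant', 'bee', 'blue', 'lake', 'rat', 'sat', 'sun', 'the']
Document terms: ['bird', 'blue', 'rock']
Common terms: ['blue']
Overlap count = 1

1


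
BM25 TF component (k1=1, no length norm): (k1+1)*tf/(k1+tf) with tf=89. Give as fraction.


BM25 TF component = (k1+1)*tf / (k1+tf)
k1 = 1, tf = 89
Numerator = (1+1)*89 = 178
Denominator = 1 + 89 = 90
= 178/90 = 89/45

89/45


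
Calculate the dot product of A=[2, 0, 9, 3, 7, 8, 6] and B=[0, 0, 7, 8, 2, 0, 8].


Dot product = sum of element-wise products
A[0]*B[0] = 2*0 = 0
A[1]*B[1] = 0*0 = 0
A[2]*B[2] = 9*7 = 63
A[3]*B[3] = 3*8 = 24
A[4]*B[4] = 7*2 = 14
A[5]*B[5] = 8*0 = 0
A[6]*B[6] = 6*8 = 48
Sum = 0 + 0 + 63 + 24 + 14 + 0 + 48 = 149

149


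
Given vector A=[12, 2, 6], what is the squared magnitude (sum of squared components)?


|A|^2 = sum of squared components
A[0]^2 = 12^2 = 144
A[1]^2 = 2^2 = 4
A[2]^2 = 6^2 = 36
Sum = 144 + 4 + 36 = 184

184


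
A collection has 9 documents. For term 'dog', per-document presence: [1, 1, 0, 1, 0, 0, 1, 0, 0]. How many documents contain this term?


Checking each document for 'dog':
Doc 1: present
Doc 2: present
Doc 3: absent
Doc 4: present
Doc 5: absent
Doc 6: absent
Doc 7: present
Doc 8: absent
Doc 9: absent
df = sum of presences = 1 + 1 + 0 + 1 + 0 + 0 + 1 + 0 + 0 = 4

4


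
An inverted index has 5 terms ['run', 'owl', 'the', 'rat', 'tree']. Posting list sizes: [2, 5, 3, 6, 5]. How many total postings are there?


Summing posting list sizes:
'run': 2 postings
'owl': 5 postings
'the': 3 postings
'rat': 6 postings
'tree': 5 postings
Total = 2 + 5 + 3 + 6 + 5 = 21

21


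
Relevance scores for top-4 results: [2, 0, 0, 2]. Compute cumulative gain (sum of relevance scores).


Cumulative Gain = sum of relevance scores
Position 1: rel=2, running sum=2
Position 2: rel=0, running sum=2
Position 3: rel=0, running sum=2
Position 4: rel=2, running sum=4
CG = 4

4


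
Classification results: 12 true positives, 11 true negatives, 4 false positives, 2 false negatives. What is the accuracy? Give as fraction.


Accuracy = (TP + TN) / (TP + TN + FP + FN)
TP + TN = 12 + 11 = 23
Total = 12 + 11 + 4 + 2 = 29
Accuracy = 23 / 29 = 23/29

23/29


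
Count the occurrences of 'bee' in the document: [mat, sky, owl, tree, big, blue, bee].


Document has 7 words
Scanning for 'bee':
Found at positions: [6]
Count = 1

1


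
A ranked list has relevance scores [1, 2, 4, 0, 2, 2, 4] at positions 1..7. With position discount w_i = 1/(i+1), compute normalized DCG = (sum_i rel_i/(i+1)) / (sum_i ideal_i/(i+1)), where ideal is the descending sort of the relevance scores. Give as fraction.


Position discount weights w_i = 1/(i+1) for i=1..7:
Weights = [1/2, 1/3, 1/4, 1/5, 1/6, 1/7, 1/8]
Actual relevance: [1, 2, 4, 0, 2, 2, 4]
DCG = 1/2 + 2/3 + 4/4 + 0/5 + 2/6 + 2/7 + 4/8 = 23/7
Ideal relevance (sorted desc): [4, 4, 2, 2, 2, 1, 0]
Ideal DCG = 4/2 + 4/3 + 2/4 + 2/5 + 2/6 + 1/7 + 0/8 = 989/210
nDCG = DCG / ideal_DCG = 23/7 / 989/210 = 30/43

30/43


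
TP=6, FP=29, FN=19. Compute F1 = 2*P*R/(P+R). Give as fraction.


F1 = 2 * P * R / (P + R)
P = TP/(TP+FP) = 6/35 = 6/35
R = TP/(TP+FN) = 6/25 = 6/25
2 * P * R = 2 * 6/35 * 6/25 = 72/875
P + R = 6/35 + 6/25 = 72/175
F1 = 72/875 / 72/175 = 1/5

1/5


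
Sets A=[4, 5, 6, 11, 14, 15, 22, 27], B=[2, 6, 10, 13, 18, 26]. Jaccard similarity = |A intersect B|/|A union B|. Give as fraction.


A intersect B = [6]
|A intersect B| = 1
A union B = [2, 4, 5, 6, 10, 11, 13, 14, 15, 18, 22, 26, 27]
|A union B| = 13
Jaccard = 1/13 = 1/13

1/13


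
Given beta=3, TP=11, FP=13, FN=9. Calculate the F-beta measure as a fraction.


P = TP/(TP+FP) = 11/24 = 11/24
R = TP/(TP+FN) = 11/20 = 11/20
beta^2 = 3^2 = 9
(1 + beta^2) = 10
Numerator = (1+beta^2)*P*R = 121/48
Denominator = beta^2*P + R = 33/8 + 11/20 = 187/40
F_beta = 55/102

55/102


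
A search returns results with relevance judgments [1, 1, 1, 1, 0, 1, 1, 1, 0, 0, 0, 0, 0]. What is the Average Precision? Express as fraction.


Computing P@k for each relevant position:
Position 1: relevant, P@1 = 1/1 = 1
Position 2: relevant, P@2 = 2/2 = 1
Position 3: relevant, P@3 = 3/3 = 1
Position 4: relevant, P@4 = 4/4 = 1
Position 5: not relevant
Position 6: relevant, P@6 = 5/6 = 5/6
Position 7: relevant, P@7 = 6/7 = 6/7
Position 8: relevant, P@8 = 7/8 = 7/8
Position 9: not relevant
Position 10: not relevant
Position 11: not relevant
Position 12: not relevant
Position 13: not relevant
Sum of P@k = 1 + 1 + 1 + 1 + 5/6 + 6/7 + 7/8 = 1103/168
AP = 1103/168 / 7 = 1103/1176

1103/1176


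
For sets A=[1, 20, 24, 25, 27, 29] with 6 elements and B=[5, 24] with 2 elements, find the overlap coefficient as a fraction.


A intersect B = [24]
|A intersect B| = 1
min(|A|, |B|) = min(6, 2) = 2
Overlap = 1 / 2 = 1/2

1/2


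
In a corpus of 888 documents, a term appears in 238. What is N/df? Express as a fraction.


IDF ratio = N / df
= 888 / 238
= 444/119

444/119


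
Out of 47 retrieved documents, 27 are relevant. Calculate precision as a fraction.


Precision = relevant_retrieved / total_retrieved
= 27 / 47
= 27 / (27 + 20)
= 27/47

27/47


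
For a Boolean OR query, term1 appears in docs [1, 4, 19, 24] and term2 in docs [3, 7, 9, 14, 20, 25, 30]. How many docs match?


Boolean OR: find union of posting lists
term1 docs: [1, 4, 19, 24]
term2 docs: [3, 7, 9, 14, 20, 25, 30]
Union: [1, 3, 4, 7, 9, 14, 19, 20, 24, 25, 30]
|union| = 11

11


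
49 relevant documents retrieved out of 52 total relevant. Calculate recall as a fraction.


Recall = retrieved_relevant / total_relevant
= 49 / 52
= 49 / (49 + 3)
= 49/52

49/52


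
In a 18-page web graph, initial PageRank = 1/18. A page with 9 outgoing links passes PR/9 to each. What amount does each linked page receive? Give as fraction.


Initial PR = 1/18 = 1/18
Outlinks = 9
Contribution per link = PR / outlinks
= 1/18 / 9
= 1/162

1/162


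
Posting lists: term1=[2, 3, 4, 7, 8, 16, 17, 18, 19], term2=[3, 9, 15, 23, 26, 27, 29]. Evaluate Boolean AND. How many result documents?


Boolean AND: find intersection of posting lists
term1 docs: [2, 3, 4, 7, 8, 16, 17, 18, 19]
term2 docs: [3, 9, 15, 23, 26, 27, 29]
Intersection: [3]
|intersection| = 1

1


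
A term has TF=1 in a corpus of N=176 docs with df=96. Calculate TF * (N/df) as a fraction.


TF * (N/df)
= 1 * (176/96)
= 1 * 11/6
= 11/6

11/6


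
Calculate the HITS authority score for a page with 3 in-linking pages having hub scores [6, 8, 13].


Authority = sum of hub scores of in-linkers
In-link 1: hub score = 6
In-link 2: hub score = 8
In-link 3: hub score = 13
Authority = 6 + 8 + 13 = 27

27


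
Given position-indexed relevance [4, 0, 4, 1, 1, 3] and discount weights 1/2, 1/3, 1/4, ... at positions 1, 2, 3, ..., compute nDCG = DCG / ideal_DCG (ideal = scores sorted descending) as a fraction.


Position discount weights w_i = 1/(i+1) for i=1..6:
Weights = [1/2, 1/3, 1/4, 1/5, 1/6, 1/7]
Actual relevance: [4, 0, 4, 1, 1, 3]
DCG = 4/2 + 0/3 + 4/4 + 1/5 + 1/6 + 3/7 = 797/210
Ideal relevance (sorted desc): [4, 4, 3, 1, 1, 0]
Ideal DCG = 4/2 + 4/3 + 3/4 + 1/5 + 1/6 + 0/7 = 89/20
nDCG = DCG / ideal_DCG = 797/210 / 89/20 = 1594/1869

1594/1869


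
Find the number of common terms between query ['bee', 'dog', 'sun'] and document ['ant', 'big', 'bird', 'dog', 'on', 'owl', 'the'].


Query terms: ['bee', 'dog', 'sun']
Document terms: ['ant', 'big', 'bird', 'dog', 'on', 'owl', 'the']
Common terms: ['dog']
Overlap count = 1

1


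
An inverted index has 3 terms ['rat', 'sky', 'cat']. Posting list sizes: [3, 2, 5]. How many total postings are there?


Summing posting list sizes:
'rat': 3 postings
'sky': 2 postings
'cat': 5 postings
Total = 3 + 2 + 5 = 10

10


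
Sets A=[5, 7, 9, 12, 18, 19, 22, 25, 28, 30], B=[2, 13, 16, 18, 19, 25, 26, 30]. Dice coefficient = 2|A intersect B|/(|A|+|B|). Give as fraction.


A intersect B = [18, 19, 25, 30]
|A intersect B| = 4
|A| = 10, |B| = 8
Dice = 2*4 / (10+8)
= 8 / 18 = 4/9

4/9


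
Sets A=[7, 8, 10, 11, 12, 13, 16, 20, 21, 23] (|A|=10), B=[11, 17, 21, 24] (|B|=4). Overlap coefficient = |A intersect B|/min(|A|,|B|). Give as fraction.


A intersect B = [11, 21]
|A intersect B| = 2
min(|A|, |B|) = min(10, 4) = 4
Overlap = 2 / 4 = 1/2

1/2


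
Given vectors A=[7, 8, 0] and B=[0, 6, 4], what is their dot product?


Dot product = sum of element-wise products
A[0]*B[0] = 7*0 = 0
A[1]*B[1] = 8*6 = 48
A[2]*B[2] = 0*4 = 0
Sum = 0 + 48 + 0 = 48

48


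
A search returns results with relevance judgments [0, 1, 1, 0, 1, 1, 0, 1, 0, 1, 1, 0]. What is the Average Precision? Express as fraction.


Computing P@k for each relevant position:
Position 1: not relevant
Position 2: relevant, P@2 = 1/2 = 1/2
Position 3: relevant, P@3 = 2/3 = 2/3
Position 4: not relevant
Position 5: relevant, P@5 = 3/5 = 3/5
Position 6: relevant, P@6 = 4/6 = 2/3
Position 7: not relevant
Position 8: relevant, P@8 = 5/8 = 5/8
Position 9: not relevant
Position 10: relevant, P@10 = 6/10 = 3/5
Position 11: relevant, P@11 = 7/11 = 7/11
Position 12: not relevant
Sum of P@k = 1/2 + 2/3 + 3/5 + 2/3 + 5/8 + 3/5 + 7/11 = 5669/1320
AP = 5669/1320 / 7 = 5669/9240

5669/9240


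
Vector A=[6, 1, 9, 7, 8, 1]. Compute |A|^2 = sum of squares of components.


|A|^2 = sum of squared components
A[0]^2 = 6^2 = 36
A[1]^2 = 1^2 = 1
A[2]^2 = 9^2 = 81
A[3]^2 = 7^2 = 49
A[4]^2 = 8^2 = 64
A[5]^2 = 1^2 = 1
Sum = 36 + 1 + 81 + 49 + 64 + 1 = 232

232


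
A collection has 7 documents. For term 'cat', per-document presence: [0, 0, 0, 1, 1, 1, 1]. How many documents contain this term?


Checking each document for 'cat':
Doc 1: absent
Doc 2: absent
Doc 3: absent
Doc 4: present
Doc 5: present
Doc 6: present
Doc 7: present
df = sum of presences = 0 + 0 + 0 + 1 + 1 + 1 + 1 = 4

4


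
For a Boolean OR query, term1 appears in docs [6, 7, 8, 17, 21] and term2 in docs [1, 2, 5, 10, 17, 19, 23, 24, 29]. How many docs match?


Boolean OR: find union of posting lists
term1 docs: [6, 7, 8, 17, 21]
term2 docs: [1, 2, 5, 10, 17, 19, 23, 24, 29]
Union: [1, 2, 5, 6, 7, 8, 10, 17, 19, 21, 23, 24, 29]
|union| = 13

13


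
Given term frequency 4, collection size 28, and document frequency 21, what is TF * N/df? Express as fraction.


TF * (N/df)
= 4 * (28/21)
= 4 * 4/3
= 16/3

16/3


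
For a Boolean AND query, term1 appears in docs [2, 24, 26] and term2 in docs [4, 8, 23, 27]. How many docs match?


Boolean AND: find intersection of posting lists
term1 docs: [2, 24, 26]
term2 docs: [4, 8, 23, 27]
Intersection: []
|intersection| = 0

0


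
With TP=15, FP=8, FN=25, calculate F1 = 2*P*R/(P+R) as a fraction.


F1 = 2 * P * R / (P + R)
P = TP/(TP+FP) = 15/23 = 15/23
R = TP/(TP+FN) = 15/40 = 3/8
2 * P * R = 2 * 15/23 * 3/8 = 45/92
P + R = 15/23 + 3/8 = 189/184
F1 = 45/92 / 189/184 = 10/21

10/21


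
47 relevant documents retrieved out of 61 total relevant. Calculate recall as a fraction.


Recall = retrieved_relevant / total_relevant
= 47 / 61
= 47 / (47 + 14)
= 47/61

47/61


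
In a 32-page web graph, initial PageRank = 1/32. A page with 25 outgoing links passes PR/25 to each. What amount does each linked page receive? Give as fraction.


Initial PR = 1/32 = 1/32
Outlinks = 25
Contribution per link = PR / outlinks
= 1/32 / 25
= 1/800

1/800


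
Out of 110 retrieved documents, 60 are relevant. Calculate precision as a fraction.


Precision = relevant_retrieved / total_retrieved
= 60 / 110
= 60 / (60 + 50)
= 6/11

6/11


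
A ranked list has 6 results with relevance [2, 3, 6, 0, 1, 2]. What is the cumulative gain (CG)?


Cumulative Gain = sum of relevance scores
Position 1: rel=2, running sum=2
Position 2: rel=3, running sum=5
Position 3: rel=6, running sum=11
Position 4: rel=0, running sum=11
Position 5: rel=1, running sum=12
Position 6: rel=2, running sum=14
CG = 14

14


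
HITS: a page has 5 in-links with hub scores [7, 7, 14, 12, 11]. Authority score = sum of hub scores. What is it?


Authority = sum of hub scores of in-linkers
In-link 1: hub score = 7
In-link 2: hub score = 7
In-link 3: hub score = 14
In-link 4: hub score = 12
In-link 5: hub score = 11
Authority = 7 + 7 + 14 + 12 + 11 = 51

51


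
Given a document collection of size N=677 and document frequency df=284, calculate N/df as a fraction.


IDF ratio = N / df
= 677 / 284
= 677/284

677/284


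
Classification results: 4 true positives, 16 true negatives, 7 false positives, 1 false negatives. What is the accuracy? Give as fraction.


Accuracy = (TP + TN) / (TP + TN + FP + FN)
TP + TN = 4 + 16 = 20
Total = 4 + 16 + 7 + 1 = 28
Accuracy = 20 / 28 = 5/7

5/7


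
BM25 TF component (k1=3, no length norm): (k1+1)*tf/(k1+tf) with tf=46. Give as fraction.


BM25 TF component = (k1+1)*tf / (k1+tf)
k1 = 3, tf = 46
Numerator = (3+1)*46 = 184
Denominator = 3 + 46 = 49
= 184/49 = 184/49

184/49


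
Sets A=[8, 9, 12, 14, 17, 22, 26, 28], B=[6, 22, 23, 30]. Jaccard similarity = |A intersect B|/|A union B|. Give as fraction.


A intersect B = [22]
|A intersect B| = 1
A union B = [6, 8, 9, 12, 14, 17, 22, 23, 26, 28, 30]
|A union B| = 11
Jaccard = 1/11 = 1/11

1/11


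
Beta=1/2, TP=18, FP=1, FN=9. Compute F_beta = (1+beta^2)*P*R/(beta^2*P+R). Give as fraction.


P = TP/(TP+FP) = 18/19 = 18/19
R = TP/(TP+FN) = 18/27 = 2/3
beta^2 = 1/2^2 = 1/4
(1 + beta^2) = 5/4
Numerator = (1+beta^2)*P*R = 15/19
Denominator = beta^2*P + R = 9/38 + 2/3 = 103/114
F_beta = 90/103

90/103


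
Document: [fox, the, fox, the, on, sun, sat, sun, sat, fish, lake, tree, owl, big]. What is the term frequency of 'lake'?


Document has 14 words
Scanning for 'lake':
Found at positions: [10]
Count = 1

1


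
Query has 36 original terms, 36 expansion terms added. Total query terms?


Original terms: 36
Expansion terms: 36
Total = 36 + 36 = 72

72


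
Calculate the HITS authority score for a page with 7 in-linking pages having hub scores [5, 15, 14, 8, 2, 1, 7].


Authority = sum of hub scores of in-linkers
In-link 1: hub score = 5
In-link 2: hub score = 15
In-link 3: hub score = 14
In-link 4: hub score = 8
In-link 5: hub score = 2
In-link 6: hub score = 1
In-link 7: hub score = 7
Authority = 5 + 15 + 14 + 8 + 2 + 1 + 7 = 52

52


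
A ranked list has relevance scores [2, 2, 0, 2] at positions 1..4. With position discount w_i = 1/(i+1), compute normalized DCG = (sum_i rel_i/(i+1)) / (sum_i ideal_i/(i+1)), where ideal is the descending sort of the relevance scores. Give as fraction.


Position discount weights w_i = 1/(i+1) for i=1..4:
Weights = [1/2, 1/3, 1/4, 1/5]
Actual relevance: [2, 2, 0, 2]
DCG = 2/2 + 2/3 + 0/4 + 2/5 = 31/15
Ideal relevance (sorted desc): [2, 2, 2, 0]
Ideal DCG = 2/2 + 2/3 + 2/4 + 0/5 = 13/6
nDCG = DCG / ideal_DCG = 31/15 / 13/6 = 62/65

62/65


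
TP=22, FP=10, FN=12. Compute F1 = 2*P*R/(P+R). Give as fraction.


F1 = 2 * P * R / (P + R)
P = TP/(TP+FP) = 22/32 = 11/16
R = TP/(TP+FN) = 22/34 = 11/17
2 * P * R = 2 * 11/16 * 11/17 = 121/136
P + R = 11/16 + 11/17 = 363/272
F1 = 121/136 / 363/272 = 2/3

2/3


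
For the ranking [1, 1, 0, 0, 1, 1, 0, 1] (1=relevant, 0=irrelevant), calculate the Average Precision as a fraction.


Computing P@k for each relevant position:
Position 1: relevant, P@1 = 1/1 = 1
Position 2: relevant, P@2 = 2/2 = 1
Position 3: not relevant
Position 4: not relevant
Position 5: relevant, P@5 = 3/5 = 3/5
Position 6: relevant, P@6 = 4/6 = 2/3
Position 7: not relevant
Position 8: relevant, P@8 = 5/8 = 5/8
Sum of P@k = 1 + 1 + 3/5 + 2/3 + 5/8 = 467/120
AP = 467/120 / 5 = 467/600

467/600


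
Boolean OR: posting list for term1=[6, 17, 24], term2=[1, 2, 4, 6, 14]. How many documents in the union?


Boolean OR: find union of posting lists
term1 docs: [6, 17, 24]
term2 docs: [1, 2, 4, 6, 14]
Union: [1, 2, 4, 6, 14, 17, 24]
|union| = 7

7


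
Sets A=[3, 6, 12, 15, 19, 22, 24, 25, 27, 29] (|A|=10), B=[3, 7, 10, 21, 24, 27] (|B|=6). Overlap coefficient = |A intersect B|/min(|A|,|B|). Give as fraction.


A intersect B = [3, 24, 27]
|A intersect B| = 3
min(|A|, |B|) = min(10, 6) = 6
Overlap = 3 / 6 = 1/2

1/2


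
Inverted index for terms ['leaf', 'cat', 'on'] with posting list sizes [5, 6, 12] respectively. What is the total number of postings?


Summing posting list sizes:
'leaf': 5 postings
'cat': 6 postings
'on': 12 postings
Total = 5 + 6 + 12 = 23

23


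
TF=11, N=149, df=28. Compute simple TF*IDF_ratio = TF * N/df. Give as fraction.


TF * (N/df)
= 11 * (149/28)
= 11 * 149/28
= 1639/28

1639/28


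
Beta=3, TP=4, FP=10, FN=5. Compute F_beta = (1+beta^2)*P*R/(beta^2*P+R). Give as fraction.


P = TP/(TP+FP) = 4/14 = 2/7
R = TP/(TP+FN) = 4/9 = 4/9
beta^2 = 3^2 = 9
(1 + beta^2) = 10
Numerator = (1+beta^2)*P*R = 80/63
Denominator = beta^2*P + R = 18/7 + 4/9 = 190/63
F_beta = 8/19

8/19


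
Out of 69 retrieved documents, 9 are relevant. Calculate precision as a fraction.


Precision = relevant_retrieved / total_retrieved
= 9 / 69
= 9 / (9 + 60)
= 3/23

3/23


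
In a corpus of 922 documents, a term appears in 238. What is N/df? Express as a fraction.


IDF ratio = N / df
= 922 / 238
= 461/119

461/119


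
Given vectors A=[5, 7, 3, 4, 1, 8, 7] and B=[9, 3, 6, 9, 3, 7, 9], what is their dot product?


Dot product = sum of element-wise products
A[0]*B[0] = 5*9 = 45
A[1]*B[1] = 7*3 = 21
A[2]*B[2] = 3*6 = 18
A[3]*B[3] = 4*9 = 36
A[4]*B[4] = 1*3 = 3
A[5]*B[5] = 8*7 = 56
A[6]*B[6] = 7*9 = 63
Sum = 45 + 21 + 18 + 36 + 3 + 56 + 63 = 242

242
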